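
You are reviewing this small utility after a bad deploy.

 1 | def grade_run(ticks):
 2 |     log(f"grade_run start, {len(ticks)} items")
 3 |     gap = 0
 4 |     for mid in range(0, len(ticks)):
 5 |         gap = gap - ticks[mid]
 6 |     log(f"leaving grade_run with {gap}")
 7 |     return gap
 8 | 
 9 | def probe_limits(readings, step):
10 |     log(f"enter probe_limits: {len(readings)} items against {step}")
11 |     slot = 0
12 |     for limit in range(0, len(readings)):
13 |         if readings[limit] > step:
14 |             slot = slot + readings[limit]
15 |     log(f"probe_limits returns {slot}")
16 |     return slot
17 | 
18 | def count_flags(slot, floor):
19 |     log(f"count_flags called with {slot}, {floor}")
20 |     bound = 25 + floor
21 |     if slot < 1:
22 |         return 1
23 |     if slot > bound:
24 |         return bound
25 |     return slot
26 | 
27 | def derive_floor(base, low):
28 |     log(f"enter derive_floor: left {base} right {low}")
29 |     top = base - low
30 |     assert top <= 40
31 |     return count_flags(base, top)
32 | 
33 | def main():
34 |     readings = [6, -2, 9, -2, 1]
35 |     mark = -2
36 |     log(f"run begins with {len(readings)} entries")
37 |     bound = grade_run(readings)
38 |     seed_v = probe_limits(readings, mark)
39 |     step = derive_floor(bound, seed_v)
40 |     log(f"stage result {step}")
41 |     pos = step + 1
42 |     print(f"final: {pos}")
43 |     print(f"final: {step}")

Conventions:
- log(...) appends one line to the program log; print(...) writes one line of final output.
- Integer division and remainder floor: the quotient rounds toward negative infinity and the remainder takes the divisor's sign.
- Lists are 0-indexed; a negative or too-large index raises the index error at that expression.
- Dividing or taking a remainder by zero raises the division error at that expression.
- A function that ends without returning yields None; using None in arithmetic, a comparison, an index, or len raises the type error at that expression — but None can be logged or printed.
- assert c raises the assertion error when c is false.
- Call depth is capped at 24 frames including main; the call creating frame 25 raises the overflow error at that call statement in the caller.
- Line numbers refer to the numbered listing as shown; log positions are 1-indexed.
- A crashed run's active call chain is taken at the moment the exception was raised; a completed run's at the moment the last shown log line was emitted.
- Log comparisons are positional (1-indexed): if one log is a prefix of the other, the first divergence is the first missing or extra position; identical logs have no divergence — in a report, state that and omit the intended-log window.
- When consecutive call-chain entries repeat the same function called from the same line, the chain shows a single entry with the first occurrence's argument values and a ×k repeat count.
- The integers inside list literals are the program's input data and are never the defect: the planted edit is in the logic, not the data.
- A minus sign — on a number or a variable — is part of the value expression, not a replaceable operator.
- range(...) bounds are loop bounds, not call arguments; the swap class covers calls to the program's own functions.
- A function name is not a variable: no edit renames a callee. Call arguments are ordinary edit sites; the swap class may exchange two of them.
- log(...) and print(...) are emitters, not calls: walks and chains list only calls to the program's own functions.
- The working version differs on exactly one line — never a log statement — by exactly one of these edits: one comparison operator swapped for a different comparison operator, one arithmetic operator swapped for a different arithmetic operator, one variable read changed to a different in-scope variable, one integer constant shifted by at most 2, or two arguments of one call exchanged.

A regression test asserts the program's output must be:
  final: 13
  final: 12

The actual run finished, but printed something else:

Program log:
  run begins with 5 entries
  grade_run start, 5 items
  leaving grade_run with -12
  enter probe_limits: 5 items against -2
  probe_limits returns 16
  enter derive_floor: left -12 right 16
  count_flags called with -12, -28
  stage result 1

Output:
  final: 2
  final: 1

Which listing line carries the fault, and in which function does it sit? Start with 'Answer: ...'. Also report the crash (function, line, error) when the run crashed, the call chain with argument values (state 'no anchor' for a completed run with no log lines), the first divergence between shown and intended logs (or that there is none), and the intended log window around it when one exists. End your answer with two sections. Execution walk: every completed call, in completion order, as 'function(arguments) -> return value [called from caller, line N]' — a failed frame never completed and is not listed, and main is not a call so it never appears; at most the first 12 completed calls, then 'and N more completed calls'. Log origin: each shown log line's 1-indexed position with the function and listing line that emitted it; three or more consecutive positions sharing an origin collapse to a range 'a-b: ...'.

Answer: the defect is in grade_run at line 5.
Key fact: At log position 3 the runs split — shown 'leaving grade_run with -12', but the working version logs 'leaving grade_run with 12'.
Call chain: main.
First divergence: position 3 — shown 'leaving grade_run with -12', intended 'leaving grade_run with 12'.
Intended log window:
  1: run begins with 5 entries
  2: grade_run start, 5 items
  3: leaving grade_run with 12
  4: enter probe_limits: 5 items against -2
Execution walk:
  grade_run([6, -2, 9, -2, 1]) -> -12  [called from main, line 37]
  probe_limits([6, -2, 9, -2, 1], -2) -> 16  [called from main, line 38]
  count_flags(-12, -28) -> 1  [called from derive_floor, line 31]
  derive_floor(-12, 16) -> 1  [called from main, line 39]
Log origins:
  1: logged in main at line 36
  2: logged in grade_run at line 2
  3: logged in grade_run at line 6
  4: logged in probe_limits at line 10
  5: logged in probe_limits at line 15
  6: logged in derive_floor at line 28
  7: logged in count_flags at line 19
  8: logged in main at line 40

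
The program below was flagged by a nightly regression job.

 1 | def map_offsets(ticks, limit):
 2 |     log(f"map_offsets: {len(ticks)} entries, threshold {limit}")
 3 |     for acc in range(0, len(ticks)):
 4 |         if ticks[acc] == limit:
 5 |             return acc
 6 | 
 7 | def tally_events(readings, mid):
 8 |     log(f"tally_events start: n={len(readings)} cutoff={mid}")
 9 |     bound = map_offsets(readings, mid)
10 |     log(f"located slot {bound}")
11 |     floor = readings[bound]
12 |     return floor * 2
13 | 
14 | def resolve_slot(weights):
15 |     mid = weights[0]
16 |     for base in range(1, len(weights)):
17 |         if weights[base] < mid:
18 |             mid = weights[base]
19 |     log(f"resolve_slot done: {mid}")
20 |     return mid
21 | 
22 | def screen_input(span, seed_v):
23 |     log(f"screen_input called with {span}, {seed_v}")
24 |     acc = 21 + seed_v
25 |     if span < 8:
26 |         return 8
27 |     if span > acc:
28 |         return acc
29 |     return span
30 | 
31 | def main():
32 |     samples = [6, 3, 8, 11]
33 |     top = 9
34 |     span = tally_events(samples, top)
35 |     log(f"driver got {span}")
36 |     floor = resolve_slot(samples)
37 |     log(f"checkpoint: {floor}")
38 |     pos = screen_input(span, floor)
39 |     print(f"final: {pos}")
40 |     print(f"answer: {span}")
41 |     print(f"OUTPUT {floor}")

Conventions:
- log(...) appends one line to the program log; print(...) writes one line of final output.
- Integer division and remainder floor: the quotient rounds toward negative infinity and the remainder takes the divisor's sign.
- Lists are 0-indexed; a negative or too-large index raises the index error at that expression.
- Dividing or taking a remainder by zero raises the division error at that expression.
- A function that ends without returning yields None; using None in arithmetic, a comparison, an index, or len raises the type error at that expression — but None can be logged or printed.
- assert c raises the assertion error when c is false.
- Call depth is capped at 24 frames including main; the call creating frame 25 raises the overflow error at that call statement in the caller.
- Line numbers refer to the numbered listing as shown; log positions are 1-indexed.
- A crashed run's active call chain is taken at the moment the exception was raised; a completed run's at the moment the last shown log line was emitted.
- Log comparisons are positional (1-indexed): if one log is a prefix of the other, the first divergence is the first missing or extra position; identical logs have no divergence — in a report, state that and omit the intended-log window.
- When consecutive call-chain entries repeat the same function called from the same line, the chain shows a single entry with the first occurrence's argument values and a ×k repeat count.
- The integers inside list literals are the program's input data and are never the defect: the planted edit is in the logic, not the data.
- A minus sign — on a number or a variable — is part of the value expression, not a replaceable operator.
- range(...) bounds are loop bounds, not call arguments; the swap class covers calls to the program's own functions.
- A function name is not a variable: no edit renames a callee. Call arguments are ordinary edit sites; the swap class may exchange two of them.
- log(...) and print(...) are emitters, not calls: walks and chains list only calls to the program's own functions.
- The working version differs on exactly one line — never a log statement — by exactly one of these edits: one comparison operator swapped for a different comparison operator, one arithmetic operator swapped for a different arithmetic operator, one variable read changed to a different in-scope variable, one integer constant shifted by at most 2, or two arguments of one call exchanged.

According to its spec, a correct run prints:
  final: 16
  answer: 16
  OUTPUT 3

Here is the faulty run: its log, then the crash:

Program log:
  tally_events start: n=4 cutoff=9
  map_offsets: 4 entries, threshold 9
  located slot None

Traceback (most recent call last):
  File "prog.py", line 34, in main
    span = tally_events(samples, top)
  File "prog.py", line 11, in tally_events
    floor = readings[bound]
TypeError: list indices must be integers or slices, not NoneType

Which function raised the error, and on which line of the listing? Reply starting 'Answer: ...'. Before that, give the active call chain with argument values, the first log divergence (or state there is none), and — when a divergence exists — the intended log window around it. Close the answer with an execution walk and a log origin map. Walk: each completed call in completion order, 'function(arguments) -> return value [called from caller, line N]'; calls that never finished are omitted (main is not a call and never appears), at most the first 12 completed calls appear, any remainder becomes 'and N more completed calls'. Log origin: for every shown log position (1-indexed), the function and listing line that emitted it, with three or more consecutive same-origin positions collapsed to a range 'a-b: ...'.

Answer: the error was raised in tally_events, line 11.
Key observation: The earliest visible damage is log position 1 — 'tally_events start: n=4 cutoff=9' rather than the intended 'tally_events start: n=4 cutoff=8'.
Call chain: main -> tally_events([6, 3, 8, 11], 9) (called at line 34).
First divergence: position 1; shown 'tally_events start: n=4 cutoff=9' vs intended 'tally_events start: n=4 cutoff=8'.
Intended log window:
  1: tally_events start: n=4 cutoff=8
  2: map_offsets: 4 entries, threshold 8
Execution walk:
  map_offsets([6, 3, 8, 11], 9) -> None  [called from tally_events, line 9]
Origin of each log line:
  1 — tally_events, line 8
  2 — map_offsets, line 2
  3 — tally_events, line 10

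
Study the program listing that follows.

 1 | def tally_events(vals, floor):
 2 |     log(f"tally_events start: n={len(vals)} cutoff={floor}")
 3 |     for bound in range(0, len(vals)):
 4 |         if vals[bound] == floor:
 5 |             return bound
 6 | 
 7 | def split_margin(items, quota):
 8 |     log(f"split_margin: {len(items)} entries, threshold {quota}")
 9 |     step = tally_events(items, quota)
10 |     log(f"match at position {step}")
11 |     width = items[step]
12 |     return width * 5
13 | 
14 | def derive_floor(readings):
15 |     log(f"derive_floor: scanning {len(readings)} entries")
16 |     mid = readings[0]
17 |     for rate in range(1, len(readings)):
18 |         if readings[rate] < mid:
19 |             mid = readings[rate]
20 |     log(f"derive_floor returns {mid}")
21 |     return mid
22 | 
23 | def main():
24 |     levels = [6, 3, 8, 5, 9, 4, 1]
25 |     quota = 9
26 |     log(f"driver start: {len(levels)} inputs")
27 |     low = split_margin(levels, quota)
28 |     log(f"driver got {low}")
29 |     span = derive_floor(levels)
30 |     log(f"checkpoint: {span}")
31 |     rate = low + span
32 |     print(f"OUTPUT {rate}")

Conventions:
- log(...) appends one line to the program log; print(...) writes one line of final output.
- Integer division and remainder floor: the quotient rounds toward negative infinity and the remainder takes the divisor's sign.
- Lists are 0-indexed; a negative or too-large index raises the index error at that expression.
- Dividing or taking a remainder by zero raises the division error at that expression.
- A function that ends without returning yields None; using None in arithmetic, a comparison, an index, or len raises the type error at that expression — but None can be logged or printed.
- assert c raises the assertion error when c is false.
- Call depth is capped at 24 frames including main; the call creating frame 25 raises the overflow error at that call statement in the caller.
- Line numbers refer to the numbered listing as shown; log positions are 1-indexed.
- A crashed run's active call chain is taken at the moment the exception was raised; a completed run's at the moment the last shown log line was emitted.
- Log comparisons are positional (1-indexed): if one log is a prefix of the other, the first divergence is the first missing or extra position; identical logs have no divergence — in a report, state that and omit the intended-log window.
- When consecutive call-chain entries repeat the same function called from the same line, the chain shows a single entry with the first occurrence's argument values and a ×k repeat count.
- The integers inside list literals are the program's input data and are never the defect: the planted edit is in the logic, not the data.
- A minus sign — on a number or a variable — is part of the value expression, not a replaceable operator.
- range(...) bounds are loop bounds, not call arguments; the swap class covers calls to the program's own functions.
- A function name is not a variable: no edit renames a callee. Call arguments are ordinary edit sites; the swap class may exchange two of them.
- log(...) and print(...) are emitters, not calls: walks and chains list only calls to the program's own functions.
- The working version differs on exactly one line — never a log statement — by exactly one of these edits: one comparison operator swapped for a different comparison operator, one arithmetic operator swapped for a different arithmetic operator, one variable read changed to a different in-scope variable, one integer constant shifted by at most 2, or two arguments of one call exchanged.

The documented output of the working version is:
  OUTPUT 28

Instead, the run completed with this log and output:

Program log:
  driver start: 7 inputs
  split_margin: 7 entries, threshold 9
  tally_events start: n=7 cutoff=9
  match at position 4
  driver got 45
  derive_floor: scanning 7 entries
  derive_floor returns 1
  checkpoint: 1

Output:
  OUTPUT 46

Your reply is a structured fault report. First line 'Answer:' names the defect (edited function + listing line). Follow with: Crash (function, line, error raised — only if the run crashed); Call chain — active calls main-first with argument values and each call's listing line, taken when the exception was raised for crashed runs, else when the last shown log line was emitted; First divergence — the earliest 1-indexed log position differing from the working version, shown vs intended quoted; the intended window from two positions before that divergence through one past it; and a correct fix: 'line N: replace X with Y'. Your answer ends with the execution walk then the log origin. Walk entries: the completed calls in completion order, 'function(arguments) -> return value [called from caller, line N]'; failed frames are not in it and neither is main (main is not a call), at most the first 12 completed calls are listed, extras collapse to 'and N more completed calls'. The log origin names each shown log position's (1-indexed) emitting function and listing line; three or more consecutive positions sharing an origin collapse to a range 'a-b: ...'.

Answer: the defect is in split_margin at line 12.
Core observation: At log position 5 the runs split — shown 'driver got 45', but the working version logs 'driver got 27'.
Call chain: main.
First divergence: at position 5 the run shows 'driver got 45' where the working version logs 'driver got 27'.
Intended log window:
  3: tally_events start: n=7 cutoff=9
  4: match at position 4
  5: driver got 27
  6: derive_floor: scanning 7 entries
Execution walk:
  tally_events([6, 3, 8, 5, 9, 4, 1], 9) -> 4  [called from split_margin, line 9]
  split_margin([6, 3, 8, 5, 9, 4, 1], 9) -> 45  [called from main, line 27]
  derive_floor([6, 3, 8, 5, 9, 4, 1]) -> 1  [called from main, line 29]
Log origins:
  1: emitted by main (line 26)
  2: emitted by split_margin (line 8)
  3: emitted by tally_events (line 2)
  4: emitted by split_margin (line 10)
  5: emitted by main (line 28)
  6: emitted by derive_floor (line 15)
  7: emitted by derive_floor (line 20)
  8: emitted by main (line 30)
A correct fix: line 12: replace `5` with `3`.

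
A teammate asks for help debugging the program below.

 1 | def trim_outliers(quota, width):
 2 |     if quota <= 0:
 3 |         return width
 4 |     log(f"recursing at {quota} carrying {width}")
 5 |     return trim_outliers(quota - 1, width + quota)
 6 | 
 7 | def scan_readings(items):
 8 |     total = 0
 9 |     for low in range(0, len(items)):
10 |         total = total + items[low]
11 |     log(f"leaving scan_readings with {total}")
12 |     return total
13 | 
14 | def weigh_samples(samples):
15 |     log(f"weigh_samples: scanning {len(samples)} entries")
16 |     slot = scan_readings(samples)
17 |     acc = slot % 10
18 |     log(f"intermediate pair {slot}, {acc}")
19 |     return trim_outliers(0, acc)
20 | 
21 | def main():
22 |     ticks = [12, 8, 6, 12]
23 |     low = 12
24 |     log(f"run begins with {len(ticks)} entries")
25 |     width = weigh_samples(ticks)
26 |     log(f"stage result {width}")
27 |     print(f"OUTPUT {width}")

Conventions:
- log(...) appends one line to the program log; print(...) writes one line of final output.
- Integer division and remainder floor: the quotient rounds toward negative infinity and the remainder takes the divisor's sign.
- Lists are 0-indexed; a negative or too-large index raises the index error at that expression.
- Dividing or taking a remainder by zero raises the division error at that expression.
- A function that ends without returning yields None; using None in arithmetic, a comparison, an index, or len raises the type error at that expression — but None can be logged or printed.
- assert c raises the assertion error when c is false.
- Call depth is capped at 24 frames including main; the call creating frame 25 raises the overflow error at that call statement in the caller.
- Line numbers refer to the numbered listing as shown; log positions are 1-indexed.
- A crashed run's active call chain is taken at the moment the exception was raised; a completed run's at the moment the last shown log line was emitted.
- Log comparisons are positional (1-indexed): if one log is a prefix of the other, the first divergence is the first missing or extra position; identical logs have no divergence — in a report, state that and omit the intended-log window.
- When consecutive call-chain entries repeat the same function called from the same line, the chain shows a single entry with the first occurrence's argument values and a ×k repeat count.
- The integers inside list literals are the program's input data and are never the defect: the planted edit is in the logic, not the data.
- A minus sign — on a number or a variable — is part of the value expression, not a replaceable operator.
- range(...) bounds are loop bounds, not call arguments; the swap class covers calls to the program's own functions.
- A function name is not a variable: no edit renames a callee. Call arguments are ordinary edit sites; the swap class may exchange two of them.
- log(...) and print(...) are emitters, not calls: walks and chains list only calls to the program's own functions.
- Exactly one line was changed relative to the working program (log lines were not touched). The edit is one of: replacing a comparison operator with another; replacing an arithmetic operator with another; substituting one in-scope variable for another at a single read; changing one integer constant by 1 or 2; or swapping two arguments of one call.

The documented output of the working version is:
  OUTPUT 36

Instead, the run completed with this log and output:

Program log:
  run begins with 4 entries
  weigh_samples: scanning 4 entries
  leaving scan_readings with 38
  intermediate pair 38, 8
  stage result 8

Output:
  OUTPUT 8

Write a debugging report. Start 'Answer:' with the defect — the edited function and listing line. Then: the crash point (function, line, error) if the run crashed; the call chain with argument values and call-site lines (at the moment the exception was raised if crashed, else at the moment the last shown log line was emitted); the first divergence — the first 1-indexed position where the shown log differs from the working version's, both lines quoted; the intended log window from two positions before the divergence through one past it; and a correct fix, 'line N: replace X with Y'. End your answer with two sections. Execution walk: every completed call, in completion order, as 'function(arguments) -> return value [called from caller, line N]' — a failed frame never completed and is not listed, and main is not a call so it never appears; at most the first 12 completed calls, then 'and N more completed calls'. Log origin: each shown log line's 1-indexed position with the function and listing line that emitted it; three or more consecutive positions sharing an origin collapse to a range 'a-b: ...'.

Answer: the defect is in weigh_samples at line 19.
Core observation: The earliest visible damage is log position 5 — 'stage result 8' rather than the intended 'recursing at 8 carrying 0'.
Call chain: main.
First divergence: position 5; shown 'stage result 8' vs intended 'recursing at 8 carrying 0'.
Intended log window:
  3: leaving scan_readings with 38
  4: intermediate pair 38, 8
  5: recursing at 8 carrying 0
  6: recursing at 7 carrying 8
Execution walk:
  scan_readings([12, 8, 6, 12]) -> 38  [called from weigh_samples, line 16]
  trim_outliers(0, 8) -> 8  [called from weigh_samples, line 19]
  weigh_samples([12, 8, 6, 12]) -> 8  [called from main, line 25]
Log origin:
  1 — main, line 24
  2 — weigh_samples, line 15
  3 — scan_readings, line 11
  4 — weigh_samples, line 18
  5 — main, line 26
A correct fix: line 19: replace `trim_outliers(0, acc)` with `trim_outliers(acc, 0)`.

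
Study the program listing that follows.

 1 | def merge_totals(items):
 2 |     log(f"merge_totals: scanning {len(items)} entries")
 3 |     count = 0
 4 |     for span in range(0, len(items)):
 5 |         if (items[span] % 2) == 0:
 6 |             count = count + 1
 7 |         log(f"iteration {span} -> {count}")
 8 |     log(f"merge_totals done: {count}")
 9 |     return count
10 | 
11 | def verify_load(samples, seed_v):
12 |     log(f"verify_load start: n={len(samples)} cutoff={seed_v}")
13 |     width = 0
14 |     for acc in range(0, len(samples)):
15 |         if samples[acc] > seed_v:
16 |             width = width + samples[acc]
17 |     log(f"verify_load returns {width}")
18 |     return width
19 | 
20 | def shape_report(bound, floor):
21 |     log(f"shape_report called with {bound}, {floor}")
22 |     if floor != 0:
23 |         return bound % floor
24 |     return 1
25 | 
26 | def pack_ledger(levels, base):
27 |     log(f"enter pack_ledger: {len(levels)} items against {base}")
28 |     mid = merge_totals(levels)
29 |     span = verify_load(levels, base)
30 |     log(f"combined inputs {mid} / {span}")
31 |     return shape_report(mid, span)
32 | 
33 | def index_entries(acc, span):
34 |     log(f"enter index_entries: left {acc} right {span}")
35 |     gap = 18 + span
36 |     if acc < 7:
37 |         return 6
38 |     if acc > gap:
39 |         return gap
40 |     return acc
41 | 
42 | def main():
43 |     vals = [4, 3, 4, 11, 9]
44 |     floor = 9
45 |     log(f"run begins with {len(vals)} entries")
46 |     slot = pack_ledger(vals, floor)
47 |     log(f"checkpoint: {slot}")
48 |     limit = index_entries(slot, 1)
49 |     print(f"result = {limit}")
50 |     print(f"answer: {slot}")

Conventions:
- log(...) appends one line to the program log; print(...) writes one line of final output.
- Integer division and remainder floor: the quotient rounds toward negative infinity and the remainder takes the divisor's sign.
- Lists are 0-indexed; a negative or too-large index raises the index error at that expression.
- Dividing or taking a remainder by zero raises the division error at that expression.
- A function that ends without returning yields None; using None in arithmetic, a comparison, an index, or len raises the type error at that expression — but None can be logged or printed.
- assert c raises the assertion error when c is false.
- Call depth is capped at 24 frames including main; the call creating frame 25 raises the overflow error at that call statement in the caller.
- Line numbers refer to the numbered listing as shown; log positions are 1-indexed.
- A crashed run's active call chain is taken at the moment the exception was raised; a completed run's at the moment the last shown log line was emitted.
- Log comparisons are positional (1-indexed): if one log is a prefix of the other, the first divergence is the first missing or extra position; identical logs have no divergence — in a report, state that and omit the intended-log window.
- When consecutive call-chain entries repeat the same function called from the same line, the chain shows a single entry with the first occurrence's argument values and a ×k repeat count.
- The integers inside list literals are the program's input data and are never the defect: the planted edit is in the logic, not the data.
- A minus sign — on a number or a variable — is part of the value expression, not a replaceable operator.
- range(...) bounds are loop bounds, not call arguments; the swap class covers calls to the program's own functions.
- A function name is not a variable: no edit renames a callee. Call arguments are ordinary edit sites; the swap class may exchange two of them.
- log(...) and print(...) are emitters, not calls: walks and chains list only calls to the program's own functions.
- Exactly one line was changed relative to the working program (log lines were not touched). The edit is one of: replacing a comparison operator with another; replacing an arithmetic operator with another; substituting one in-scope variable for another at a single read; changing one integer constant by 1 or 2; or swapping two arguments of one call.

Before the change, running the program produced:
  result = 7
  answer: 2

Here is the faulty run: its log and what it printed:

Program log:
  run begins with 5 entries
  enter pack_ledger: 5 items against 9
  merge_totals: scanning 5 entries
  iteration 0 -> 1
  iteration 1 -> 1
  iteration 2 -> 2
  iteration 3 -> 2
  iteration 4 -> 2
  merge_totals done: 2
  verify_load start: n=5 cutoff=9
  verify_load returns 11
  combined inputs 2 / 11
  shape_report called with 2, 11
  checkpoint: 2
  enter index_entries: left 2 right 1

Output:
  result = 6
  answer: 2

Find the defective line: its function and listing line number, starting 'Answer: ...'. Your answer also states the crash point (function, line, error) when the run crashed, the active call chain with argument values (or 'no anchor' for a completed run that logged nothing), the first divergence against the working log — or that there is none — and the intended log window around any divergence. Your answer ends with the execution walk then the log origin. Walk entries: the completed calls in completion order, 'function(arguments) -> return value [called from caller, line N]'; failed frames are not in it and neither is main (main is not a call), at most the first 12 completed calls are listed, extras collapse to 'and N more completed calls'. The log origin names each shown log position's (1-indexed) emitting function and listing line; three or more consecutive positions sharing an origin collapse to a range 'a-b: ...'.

Answer: the defect is in index_entries at line 37.
Key observation: Every logged value matches the working version; the printed result is what differs.
Call chain: main -> index_entries(2, 1) (called at line 48).
First divergence: none — the logs agree in full.
Execution walk:
  merge_totals([4, 3, 4, 11, 9]) -> 2  [called from pack_ledger, line 28]
  verify_load([4, 3, 4, 11, 9], 9) -> 11  [called from pack_ledger, line 29]
  shape_report(2, 11) -> 2  [called from pack_ledger, line 31]
  pack_ledger([4, 3, 4, 11, 9], 9) -> 2  [called from main, line 46]
  index_entries(2, 1) -> 6  [called from main, line 48]
Log origin:
  1: from main, line 45
  2: from pack_ledger, line 27
  3: from merge_totals, line 2
  4-8: from merge_totals, line 7
  9: from merge_totals, line 8
  10: from verify_load, line 12
  11: from verify_load, line 17
  12: from pack_ledger, line 30
  13: from shape_report, line 21
  14: from main, line 47
  15: from index_entries, line 34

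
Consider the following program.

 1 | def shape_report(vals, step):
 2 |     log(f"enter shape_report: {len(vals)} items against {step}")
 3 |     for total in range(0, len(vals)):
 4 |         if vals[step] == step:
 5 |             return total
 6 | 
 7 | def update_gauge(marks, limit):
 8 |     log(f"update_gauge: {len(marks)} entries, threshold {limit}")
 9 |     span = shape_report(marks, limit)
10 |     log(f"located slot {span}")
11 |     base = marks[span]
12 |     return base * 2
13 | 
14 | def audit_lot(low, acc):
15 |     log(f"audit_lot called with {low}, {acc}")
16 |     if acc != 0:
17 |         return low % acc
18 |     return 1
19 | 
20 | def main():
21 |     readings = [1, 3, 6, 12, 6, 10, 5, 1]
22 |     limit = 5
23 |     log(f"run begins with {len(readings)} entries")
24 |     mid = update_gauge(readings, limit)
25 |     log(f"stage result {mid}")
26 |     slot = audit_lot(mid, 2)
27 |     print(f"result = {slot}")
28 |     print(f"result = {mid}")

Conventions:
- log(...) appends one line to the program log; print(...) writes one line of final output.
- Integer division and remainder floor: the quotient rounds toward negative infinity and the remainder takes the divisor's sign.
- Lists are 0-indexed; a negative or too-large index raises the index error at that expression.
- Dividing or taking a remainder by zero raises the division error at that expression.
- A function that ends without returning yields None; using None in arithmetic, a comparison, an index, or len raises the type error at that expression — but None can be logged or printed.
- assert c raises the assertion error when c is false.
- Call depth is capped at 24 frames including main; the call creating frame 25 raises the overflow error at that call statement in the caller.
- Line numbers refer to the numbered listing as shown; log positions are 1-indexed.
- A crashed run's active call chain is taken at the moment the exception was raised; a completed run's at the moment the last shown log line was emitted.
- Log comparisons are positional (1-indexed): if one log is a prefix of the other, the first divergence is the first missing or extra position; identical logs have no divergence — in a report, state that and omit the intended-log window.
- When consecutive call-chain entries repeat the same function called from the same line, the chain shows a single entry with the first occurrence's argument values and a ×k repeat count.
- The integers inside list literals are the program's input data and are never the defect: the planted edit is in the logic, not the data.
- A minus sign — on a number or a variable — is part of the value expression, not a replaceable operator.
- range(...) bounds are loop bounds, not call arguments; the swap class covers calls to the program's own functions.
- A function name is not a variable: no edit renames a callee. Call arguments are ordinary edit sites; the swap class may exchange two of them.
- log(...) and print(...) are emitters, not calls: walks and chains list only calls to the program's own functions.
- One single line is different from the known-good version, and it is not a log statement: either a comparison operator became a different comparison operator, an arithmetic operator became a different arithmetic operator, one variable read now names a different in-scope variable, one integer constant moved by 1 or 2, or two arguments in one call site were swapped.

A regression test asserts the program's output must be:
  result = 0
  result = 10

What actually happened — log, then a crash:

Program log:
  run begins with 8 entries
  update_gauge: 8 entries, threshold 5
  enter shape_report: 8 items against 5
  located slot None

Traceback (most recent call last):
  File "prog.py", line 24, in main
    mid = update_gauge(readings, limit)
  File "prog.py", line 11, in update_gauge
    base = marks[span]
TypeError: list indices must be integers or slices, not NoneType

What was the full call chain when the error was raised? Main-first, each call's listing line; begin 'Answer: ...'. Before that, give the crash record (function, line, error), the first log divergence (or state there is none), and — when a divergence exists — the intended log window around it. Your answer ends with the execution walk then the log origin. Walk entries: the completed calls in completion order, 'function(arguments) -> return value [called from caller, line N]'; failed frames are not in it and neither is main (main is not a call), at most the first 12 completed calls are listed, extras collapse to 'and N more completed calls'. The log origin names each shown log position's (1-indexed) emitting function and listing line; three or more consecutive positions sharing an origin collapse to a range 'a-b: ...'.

Answer: main -> update_gauge (called at line 24).
Key fact: Log line 4 is where behavior first shows: 'located slot None' appears instead of 'located slot 6'.
Crash: update_gauge, line 11, TypeError.
First divergence: position 4; shown 'located slot None' vs intended 'located slot 6'.
Intended log window:
  2: update_gauge: 8 entries, threshold 5
  3: enter shape_report: 8 items against 5
  4: located slot 6
  5: stage result 10
Execution walk:
  shape_report([1, 3, 6, 12, 6, 10, 5, 1], 5) -> None  [called from update_gauge, line 9]
Log line origins:
  1: logged in main at line 23
  2: logged in update_gauge at line 8
  3: logged in shape_report at line 2
  4: logged in update_gauge at line 10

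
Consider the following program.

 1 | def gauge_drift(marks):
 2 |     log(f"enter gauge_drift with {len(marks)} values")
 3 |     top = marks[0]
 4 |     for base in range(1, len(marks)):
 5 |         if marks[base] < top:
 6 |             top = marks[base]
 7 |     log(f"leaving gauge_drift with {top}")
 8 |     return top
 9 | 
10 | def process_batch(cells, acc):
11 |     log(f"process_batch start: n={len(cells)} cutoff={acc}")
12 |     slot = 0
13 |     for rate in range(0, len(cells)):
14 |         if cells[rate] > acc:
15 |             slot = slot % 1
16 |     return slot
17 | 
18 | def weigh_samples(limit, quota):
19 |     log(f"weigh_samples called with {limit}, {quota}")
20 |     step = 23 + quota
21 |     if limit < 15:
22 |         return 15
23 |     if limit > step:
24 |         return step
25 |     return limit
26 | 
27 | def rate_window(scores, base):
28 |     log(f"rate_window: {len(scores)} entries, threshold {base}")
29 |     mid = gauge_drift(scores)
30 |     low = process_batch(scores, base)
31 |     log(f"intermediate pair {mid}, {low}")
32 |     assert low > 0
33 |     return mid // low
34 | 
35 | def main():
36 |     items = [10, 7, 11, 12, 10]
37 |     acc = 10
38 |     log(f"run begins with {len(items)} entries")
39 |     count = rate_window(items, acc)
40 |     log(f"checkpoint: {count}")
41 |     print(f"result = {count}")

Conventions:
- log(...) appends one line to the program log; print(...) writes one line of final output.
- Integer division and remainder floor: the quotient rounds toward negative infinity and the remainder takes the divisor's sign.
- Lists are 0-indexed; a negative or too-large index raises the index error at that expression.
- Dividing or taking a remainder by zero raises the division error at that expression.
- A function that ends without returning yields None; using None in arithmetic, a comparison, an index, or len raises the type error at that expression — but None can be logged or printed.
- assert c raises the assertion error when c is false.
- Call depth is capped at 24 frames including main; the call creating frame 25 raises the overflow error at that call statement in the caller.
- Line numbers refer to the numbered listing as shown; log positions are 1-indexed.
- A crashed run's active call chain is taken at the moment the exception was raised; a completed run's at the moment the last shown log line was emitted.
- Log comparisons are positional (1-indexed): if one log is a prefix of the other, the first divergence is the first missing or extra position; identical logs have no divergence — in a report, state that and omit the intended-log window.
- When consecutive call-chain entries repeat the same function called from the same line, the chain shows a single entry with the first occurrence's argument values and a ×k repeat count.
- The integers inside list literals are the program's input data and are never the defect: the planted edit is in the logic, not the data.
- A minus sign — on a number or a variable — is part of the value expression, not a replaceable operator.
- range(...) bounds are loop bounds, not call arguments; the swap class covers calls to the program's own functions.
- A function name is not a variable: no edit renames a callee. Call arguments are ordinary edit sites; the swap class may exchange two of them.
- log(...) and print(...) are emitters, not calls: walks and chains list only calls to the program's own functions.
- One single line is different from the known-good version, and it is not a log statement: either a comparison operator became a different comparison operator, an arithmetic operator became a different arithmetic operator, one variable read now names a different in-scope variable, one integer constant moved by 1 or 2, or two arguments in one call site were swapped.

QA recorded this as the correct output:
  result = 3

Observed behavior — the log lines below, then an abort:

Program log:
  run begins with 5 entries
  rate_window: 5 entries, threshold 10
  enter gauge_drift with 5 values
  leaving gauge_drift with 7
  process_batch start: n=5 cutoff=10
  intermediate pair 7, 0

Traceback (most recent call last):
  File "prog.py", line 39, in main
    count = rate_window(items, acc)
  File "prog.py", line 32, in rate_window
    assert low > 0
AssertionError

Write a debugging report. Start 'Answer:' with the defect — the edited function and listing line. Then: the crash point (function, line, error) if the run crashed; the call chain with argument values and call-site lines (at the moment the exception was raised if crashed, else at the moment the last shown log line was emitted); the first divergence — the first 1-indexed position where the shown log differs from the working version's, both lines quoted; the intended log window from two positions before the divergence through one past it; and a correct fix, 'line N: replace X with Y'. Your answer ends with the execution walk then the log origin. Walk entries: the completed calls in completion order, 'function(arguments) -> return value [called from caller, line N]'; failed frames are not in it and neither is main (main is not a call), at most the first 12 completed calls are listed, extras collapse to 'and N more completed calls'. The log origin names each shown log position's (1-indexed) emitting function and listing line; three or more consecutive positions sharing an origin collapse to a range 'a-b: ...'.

Answer: the defect is in process_batch at line 15.
Key fact: The log first diverges at position 6: the faulty run prints 'intermediate pair 7, 0' where the working version prints 'intermediate pair 7, 2'.
Crash: rate_window, line 32, AssertionError.
Call chain: main -> rate_window([10, 7, 11, 12, 10], 10) (called at line 39).
First divergence: at position 6 the run shows 'intermediate pair 7, 0' where the working version logs 'intermediate pair 7, 2'.
Intended log window:
  4: leaving gauge_drift with 7
  5: process_batch start: n=5 cutoff=10
  6: intermediate pair 7, 2
  7: checkpoint: 3
Execution walk:
  gauge_drift([10, 7, 11, 12, 10]) -> 7  [called from rate_window, line 29]
  process_batch([10, 7, 11, 12, 10], 10) -> 0  [called from rate_window, line 30]
Log origin:
  1: emitted by main (line 38)
  2: emitted by rate_window (line 28)
  3: emitted by gauge_drift (line 2)
  4: emitted by gauge_drift (line 7)
  5: emitted by process_batch (line 11)
  6: emitted by rate_window (line 31)
A correct fix: line 15: replace `%` with `+`.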